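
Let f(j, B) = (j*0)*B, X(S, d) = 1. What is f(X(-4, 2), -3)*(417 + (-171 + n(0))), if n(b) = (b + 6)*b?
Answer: 0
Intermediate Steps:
n(b) = b*(6 + b) (n(b) = (6 + b)*b = b*(6 + b))
f(j, B) = 0 (f(j, B) = 0*B = 0)
f(X(-4, 2), -3)*(417 + (-171 + n(0))) = 0*(417 + (-171 + 0*(6 + 0))) = 0*(417 + (-171 + 0*6)) = 0*(417 + (-171 + 0)) = 0*(417 - 171) = 0*246 = 0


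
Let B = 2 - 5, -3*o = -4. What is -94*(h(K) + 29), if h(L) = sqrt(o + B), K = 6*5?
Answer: -2726 - 94*I*sqrt(15)/3 ≈ -2726.0 - 121.35*I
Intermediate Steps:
o = 4/3 (o = -1/3*(-4) = 4/3 ≈ 1.3333)
K = 30
B = -3
h(L) = I*sqrt(15)/3 (h(L) = sqrt(4/3 - 3) = sqrt(-5/3) = I*sqrt(15)/3)
-94*(h(K) + 29) = -94*(I*sqrt(15)/3 + 29) = -94*(29 + I*sqrt(15)/3) = -2726 - 94*I*sqrt(15)/3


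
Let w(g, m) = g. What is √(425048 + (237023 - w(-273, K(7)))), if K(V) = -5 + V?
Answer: 2*√165586 ≈ 813.85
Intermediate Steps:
√(425048 + (237023 - w(-273, K(7)))) = √(425048 + (237023 - 1*(-273))) = √(425048 + (237023 + 273)) = √(425048 + 237296) = √662344 = 2*√165586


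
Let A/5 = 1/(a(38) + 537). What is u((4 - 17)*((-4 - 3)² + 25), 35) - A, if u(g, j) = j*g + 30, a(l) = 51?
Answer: -19780325/588 ≈ -33640.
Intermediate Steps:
u(g, j) = 30 + g*j (u(g, j) = g*j + 30 = 30 + g*j)
A = 5/588 (A = 5/(51 + 537) = 5/588 ≈ 0.0085034)
u((4 - 17)*((-4 - 3)² + 25), 35) - A = (30 + ((4 - 17)*((-4 - 3)² + 25))*35) - 1*5/588 = (30 - 13*((-7)² + 25)*35) - 5/588 = (30 - 13*(49 + 25)*35) - 5/588 = (30 - 13*74*35) - 5/588 = (30 - 962*35) - 5/588 = (30 - 33670) - 5/588 = -33640 - 5/588 = -19780325/588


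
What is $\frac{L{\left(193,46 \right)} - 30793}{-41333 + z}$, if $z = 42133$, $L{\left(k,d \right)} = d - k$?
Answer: $- \frac{1547}{40} \approx -38.675$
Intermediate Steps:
$\frac{L{\left(193,46 \right)} - 30793}{-41333 + z} = \frac{\left(46 - 193\right) - 30793}{-41333 + 42133} = \frac{\left(46 - 193\right) - 30793}{800} = \left(-147 - 30793\right) \frac{1}{800} = \left(-30940\right) \frac{1}{800} = - \frac{1547}{40}$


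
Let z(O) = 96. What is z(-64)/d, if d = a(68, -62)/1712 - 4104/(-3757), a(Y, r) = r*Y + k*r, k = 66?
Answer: -154367616/6046777 ≈ -25.529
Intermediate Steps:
a(Y, r) = 66*r + Y*r (a(Y, r) = r*Y + 66*r = Y*r + 66*r = 66*r + Y*r)
d = -6046777/1607996 (d = -62*(66 + 68)/1712 - 4104/(-3757) = -62*134*(1/1712) - 4104*(-1/3757) = -8308*1/1712 + 4104/3757 = -2077/428 + 4104/3757 = -6046777/1607996 ≈ -3.7604)
z(-64)/d = 96/(-6046777/1607996) = 96*(-1607996/6046777) = -154367616/6046777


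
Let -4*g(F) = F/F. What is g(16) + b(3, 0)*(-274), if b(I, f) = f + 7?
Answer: -7673/4 ≈ -1918.3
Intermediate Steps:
b(I, f) = 7 + f
g(F) = -1/4 (g(F) = -F/(4*F) = -1/4*1 = -1/4)
g(16) + b(3, 0)*(-274) = -1/4 + (7 + 0)*(-274) = -1/4 + 7*(-274) = -1/4 - 1918 = -7673/4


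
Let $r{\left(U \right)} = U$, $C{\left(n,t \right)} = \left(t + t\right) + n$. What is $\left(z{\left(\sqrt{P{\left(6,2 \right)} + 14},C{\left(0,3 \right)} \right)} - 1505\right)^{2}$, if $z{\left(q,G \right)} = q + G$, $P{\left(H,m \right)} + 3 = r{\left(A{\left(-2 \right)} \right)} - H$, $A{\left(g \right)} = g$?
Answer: $\left(1499 - \sqrt{3}\right)^{2} \approx 2.2418 \cdot 10^{6}$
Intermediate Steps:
$C{\left(n,t \right)} = n + 2 t$ ($C{\left(n,t \right)} = 2 t + n = n + 2 t$)
$P{\left(H,m \right)} = -5 - H$ ($P{\left(H,m \right)} = -3 - \left(2 + H\right) = -5 - H$)
$z{\left(q,G \right)} = G + q$
$\left(z{\left(\sqrt{P{\left(6,2 \right)} + 14},C{\left(0,3 \right)} \right)} - 1505\right)^{2} = \left(\left(\left(0 + 2 \cdot 3\right) + \sqrt{\left(-5 - 6\right) + 14}\right) - 1505\right)^{2} = \left(\left(\left(0 + 6\right) + \sqrt{\left(-5 - 6\right) + 14}\right) - 1505\right)^{2} = \left(\left(6 + \sqrt{-11 + 14}\right) - 1505\right)^{2} = \left(\left(6 + \sqrt{3}\right) - 1505\right)^{2} = \left(-1499 + \sqrt{3}\right)^{2}$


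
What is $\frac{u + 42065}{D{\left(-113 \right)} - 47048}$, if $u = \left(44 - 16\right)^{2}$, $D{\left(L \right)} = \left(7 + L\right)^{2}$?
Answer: $- \frac{42849}{35812} \approx -1.1965$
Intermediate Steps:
$u = 784$ ($u = 28^{2} = 784$)
$\frac{u + 42065}{D{\left(-113 \right)} - 47048} = \frac{784 + 42065}{\left(7 - 113\right)^{2} - 47048} = \frac{42849}{\left(-106\right)^{2} - 47048} = \frac{42849}{11236 - 47048} = \frac{42849}{-35812} = 42849 \left(- \frac{1}{35812}\right) = - \frac{42849}{35812}$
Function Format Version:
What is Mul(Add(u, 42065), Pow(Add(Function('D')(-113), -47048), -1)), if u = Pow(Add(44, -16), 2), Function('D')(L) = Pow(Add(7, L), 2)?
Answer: Rational(-42849, 35812) ≈ -1.1965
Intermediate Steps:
u = 784 (u = Pow(28, 2) = 784)
Mul(Add(u, 42065), Pow(Add(Function('D')(-113), -47048), -1)) = Mul(Add(784, 42065), Pow(Add(Pow(Add(7, -113), 2), -47048), -1)) = Mul(42849, Pow(Add(Pow(-106, 2), -47048), -1)) = Mul(42849, Pow(Add(11236, -47048), -1)) = Mul(42849, Pow(-35812, -1)) = Mul(42849, Rational(-1, 35812)) = Rational(-42849, 35812)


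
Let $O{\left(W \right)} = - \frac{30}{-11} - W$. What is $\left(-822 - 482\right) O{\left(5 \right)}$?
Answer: $\frac{32600}{11} \approx 2963.6$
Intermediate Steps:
$O{\left(W \right)} = \frac{30}{11} - W$ ($O{\left(W \right)} = \left(-30\right) \left(- \frac{1}{11}\right) - W = \frac{30}{11} - W$)
$\left(-822 - 482\right) O{\left(5 \right)} = \left(-822 - 482\right) \left(\frac{30}{11} - 5\right) = - 1304 \left(\frac{30}{11} - 5\right) = \left(-1304\right) \left(- \frac{25}{11}\right) = \frac{32600}{11}$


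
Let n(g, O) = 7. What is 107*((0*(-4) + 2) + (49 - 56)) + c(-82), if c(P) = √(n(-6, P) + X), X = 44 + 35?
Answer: -535 + √86 ≈ -525.73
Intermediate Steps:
X = 79
c(P) = √86 (c(P) = √(7 + 79) = √86)
107*((0*(-4) + 2) + (49 - 56)) + c(-82) = 107*((0*(-4) + 2) + (49 - 56)) + √86 = 107*((0 + 2) - 7) + √86 = 107*(2 - 7) + √86 = 107*(-5) + √86 = -535 + √86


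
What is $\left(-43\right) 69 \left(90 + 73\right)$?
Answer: $-483621$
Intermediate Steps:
$\left(-43\right) 69 \left(90 + 73\right) = \left(-2967\right) 163 = -483621$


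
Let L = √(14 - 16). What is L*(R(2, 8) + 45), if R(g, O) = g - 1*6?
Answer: 41*I*√2 ≈ 57.983*I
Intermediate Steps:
R(g, O) = -6 + g (R(g, O) = g - 6 = -6 + g)
L = I*√2 (L = √(-2) = I*√2 ≈ 1.4142*I)
L*(R(2, 8) + 45) = (I*√2)*((-6 + 2) + 45) = (I*√2)*(-4 + 45) = (I*√2)*41 = 41*I*√2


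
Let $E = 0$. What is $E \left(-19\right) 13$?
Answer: $0$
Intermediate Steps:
$E \left(-19\right) 13 = 0 \left(-19\right) 13 = 0 \cdot 13 = 0$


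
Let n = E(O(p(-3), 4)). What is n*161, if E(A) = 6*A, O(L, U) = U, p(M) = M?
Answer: 3864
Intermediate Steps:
n = 24 (n = 6*4 = 24)
n*161 = 24*161 = 3864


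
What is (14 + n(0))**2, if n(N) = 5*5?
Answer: 1521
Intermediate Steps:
n(N) = 25
(14 + n(0))**2 = (14 + 25)**2 = 39**2 = 1521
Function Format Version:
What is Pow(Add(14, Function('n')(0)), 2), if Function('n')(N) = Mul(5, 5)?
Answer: 1521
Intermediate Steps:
Function('n')(N) = 25
Pow(Add(14, Function('n')(0)), 2) = Pow(Add(14, 25), 2) = Pow(39, 2) = 1521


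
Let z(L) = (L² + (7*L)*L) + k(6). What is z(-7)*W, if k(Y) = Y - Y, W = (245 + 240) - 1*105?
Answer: 148960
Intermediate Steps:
W = 380 (W = 485 - 105 = 380)
k(Y) = 0
z(L) = 8*L² (z(L) = (L² + (7*L)*L) + 0 = (L² + 7*L²) + 0 = 8*L² + 0 = 8*L²)
z(-7)*W = (8*(-7)²)*380 = (8*49)*380 = 392*380 = 148960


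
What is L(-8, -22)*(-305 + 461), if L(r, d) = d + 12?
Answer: -1560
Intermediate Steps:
L(r, d) = 12 + d
L(-8, -22)*(-305 + 461) = (12 - 22)*(-305 + 461) = -10*156 = -1560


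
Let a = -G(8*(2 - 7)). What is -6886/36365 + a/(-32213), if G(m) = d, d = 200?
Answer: -214545718/1171425745 ≈ -0.18315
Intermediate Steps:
G(m) = 200
a = -200 (a = -1*200 = -200)
-6886/36365 + a/(-32213) = -6886/36365 - 200/(-32213) = -6886*1/36365 - 200*(-1/32213) = -6886/36365 + 200/32213 = -214545718/1171425745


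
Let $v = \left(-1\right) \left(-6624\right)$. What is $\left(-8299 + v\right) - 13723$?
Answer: $-15398$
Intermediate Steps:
$v = 6624$
$\left(-8299 + v\right) - 13723 = \left(-8299 + 6624\right) - 13723 = -1675 - 13723 = -15398$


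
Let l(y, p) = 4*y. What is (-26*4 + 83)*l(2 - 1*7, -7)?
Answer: 420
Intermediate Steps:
(-26*4 + 83)*l(2 - 1*7, -7) = (-26*4 + 83)*(4*(2 - 1*7)) = (-104 + 83)*(4*(2 - 7)) = -84*(-5) = -21*(-20) = 420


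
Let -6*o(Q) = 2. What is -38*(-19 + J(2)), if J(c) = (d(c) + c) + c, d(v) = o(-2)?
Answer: 1748/3 ≈ 582.67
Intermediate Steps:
o(Q) = -⅓ (o(Q) = -⅙*2 = -⅓)
d(v) = -⅓
J(c) = -⅓ + 2*c (J(c) = (-⅓ + c) + c = -⅓ + 2*c)
-38*(-19 + J(2)) = -38*(-19 + (-⅓ + 2*2)) = -38*(-19 + (-⅓ + 4)) = -38*(-19 + 11/3) = -38*(-46/3) = 1748/3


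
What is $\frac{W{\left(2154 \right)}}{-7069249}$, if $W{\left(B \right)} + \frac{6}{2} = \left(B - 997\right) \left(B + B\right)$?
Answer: $- \frac{453123}{642659} \approx -0.70508$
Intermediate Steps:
$W{\left(B \right)} = -3 + 2 B \left(-997 + B\right)$ ($W{\left(B \right)} = -3 + \left(B - 997\right) \left(B + B\right) = -3 + \left(-997 + B\right) 2 B = -3 + 2 B \left(-997 + B\right)$)
$\frac{W{\left(2154 \right)}}{-7069249} = \frac{-3 - 4295076 + 2 \cdot 2154^{2}}{-7069249} = \left(-3 - 4295076 + 2 \cdot 4639716\right) \left(- \frac{1}{7069249}\right) = \left(-3 - 4295076 + 9279432\right) \left(- \frac{1}{7069249}\right) = 4984353 \left(- \frac{1}{7069249}\right) = - \frac{453123}{642659}$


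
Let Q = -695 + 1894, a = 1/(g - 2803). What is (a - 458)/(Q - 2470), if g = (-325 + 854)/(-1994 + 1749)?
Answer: 314767157/873512544 ≈ 0.36035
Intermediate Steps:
g = -529/245 (g = 529/(-245) = 529*(-1/245) = -529/245 ≈ -2.1592)
a = -245/687264 (a = 1/(-529/245 - 2803) = 1/(-687264/245) = -245/687264 ≈ -0.00035649)
Q = 1199
(a - 458)/(Q - 2470) = (-245/687264 - 458)/(1199 - 2470) = -314767157/687264/(-1271) = -314767157/687264*(-1/1271) = 314767157/873512544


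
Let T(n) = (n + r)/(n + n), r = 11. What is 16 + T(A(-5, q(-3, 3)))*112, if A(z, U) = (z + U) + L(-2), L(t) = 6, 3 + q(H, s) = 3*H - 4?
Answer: 464/15 ≈ 30.933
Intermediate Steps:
q(H, s) = -7 + 3*H (q(H, s) = -3 + (3*H - 4) = -3 + (-4 + 3*H) = -7 + 3*H)
A(z, U) = 6 + U + z (A(z, U) = (z + U) + 6 = (U + z) + 6 = 6 + U + z)
T(n) = (11 + n)/(2*n) (T(n) = (n + 11)/(n + n) = (11 + n)/((2*n)) = (11 + n)*(1/(2*n)) = (11 + n)/(2*n))
16 + T(A(-5, q(-3, 3)))*112 = 16 + ((11 + (6 + (-7 + 3*(-3)) - 5))/(2*(6 + (-7 + 3*(-3)) - 5)))*112 = 16 + ((11 + (6 + (-7 - 9) - 5))/(2*(6 + (-7 - 9) - 5)))*112 = 16 + ((11 + (6 - 16 - 5))/(2*(6 - 16 - 5)))*112 = 16 + ((½)*(11 - 15)/(-15))*112 = 16 + ((½)*(-1/15)*(-4))*112 = 16 + (2/15)*112 = 16 + 224/15 = 464/15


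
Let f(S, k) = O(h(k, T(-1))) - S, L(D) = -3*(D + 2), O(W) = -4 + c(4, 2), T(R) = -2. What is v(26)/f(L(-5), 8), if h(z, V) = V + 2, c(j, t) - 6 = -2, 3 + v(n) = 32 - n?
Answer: -1/3 ≈ -0.33333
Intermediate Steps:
v(n) = 29 - n (v(n) = -3 + (32 - n) = 29 - n)
c(j, t) = 4 (c(j, t) = 6 - 2 = 4)
h(z, V) = 2 + V
O(W) = 0 (O(W) = -4 + 4 = 0)
L(D) = -6 - 3*D (L(D) = -3*(2 + D) = -6 - 3*D)
f(S, k) = -S (f(S, k) = 0 - S = -S)
v(26)/f(L(-5), 8) = (29 - 1*26)/((-(-6 - 3*(-5)))) = (29 - 26)/((-(-6 + 15))) = 3/((-1*9)) = 3/(-9) = 3*(-1/9) = -1/3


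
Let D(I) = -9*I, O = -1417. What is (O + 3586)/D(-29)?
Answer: 241/29 ≈ 8.3103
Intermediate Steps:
(O + 3586)/D(-29) = (-1417 + 3586)/((-9*(-29))) = 2169/261 = 2169*(1/261) = 241/29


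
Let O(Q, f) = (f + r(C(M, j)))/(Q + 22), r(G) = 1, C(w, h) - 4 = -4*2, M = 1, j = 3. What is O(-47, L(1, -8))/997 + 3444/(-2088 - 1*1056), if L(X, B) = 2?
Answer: -7154261/6530350 ≈ -1.0955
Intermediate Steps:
C(w, h) = -4 (C(w, h) = 4 - 4*2 = 4 - 8 = -4)
O(Q, f) = (1 + f)/(22 + Q) (O(Q, f) = (f + 1)/(Q + 22) = (1 + f)/(22 + Q))
O(-47, L(1, -8))/997 + 3444/(-2088 - 1*1056) = ((1 + 2)/(22 - 47))/997 + 3444/(-2088 - 1*1056) = (3/(-25))*(1/997) + 3444/(-2088 - 1056) = -1/25*3*(1/997) + 3444/(-3144) = -3/25*1/997 + 3444*(-1/3144) = -3/24925 - 287/262 = -7154261/6530350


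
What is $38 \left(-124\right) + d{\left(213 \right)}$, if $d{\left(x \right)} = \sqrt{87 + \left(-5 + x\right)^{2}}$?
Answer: $-4712 + \sqrt{43351} \approx -4503.8$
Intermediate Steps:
$38 \left(-124\right) + d{\left(213 \right)} = 38 \left(-124\right) + \sqrt{87 + \left(-5 + 213\right)^{2}} = -4712 + \sqrt{87 + 208^{2}} = -4712 + \sqrt{87 + 43264} = -4712 + \sqrt{43351}$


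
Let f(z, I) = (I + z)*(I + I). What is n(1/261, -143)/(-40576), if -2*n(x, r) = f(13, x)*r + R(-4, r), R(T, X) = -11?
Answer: -1720015/5528155392 ≈ -0.00031114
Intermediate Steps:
f(z, I) = 2*I*(I + z) (f(z, I) = (I + z)*(2*I) = 2*I*(I + z))
n(x, r) = 11/2 - r*x*(13 + x) (n(x, r) = -((2*x*(x + 13))*r - 11)/2 = -((2*x*(13 + x))*r - 11)/2 = -(2*r*x*(13 + x) - 11)/2 = -(-11 + 2*r*x*(13 + x))/2 = 11/2 - r*x*(13 + x))
n(1/261, -143)/(-40576) = (11/2 - 1*(-143)*(13 + 1/261)/261)/(-40576) = (11/2 - 1*(-143)*1/261*(13 + 1/261))*(-1/40576) = (11/2 - 1*(-143)*1/261*3394/261)*(-1/40576) = (11/2 + 485342/68121)*(-1/40576) = (1720015/136242)*(-1/40576) = -1720015/5528155392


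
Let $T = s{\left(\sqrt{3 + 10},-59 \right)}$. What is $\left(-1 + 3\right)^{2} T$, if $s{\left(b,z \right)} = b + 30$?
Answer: $120 + 4 \sqrt{13} \approx 134.42$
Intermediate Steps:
$s{\left(b,z \right)} = 30 + b$
$T = 30 + \sqrt{13}$ ($T = 30 + \sqrt{3 + 10} = 30 + \sqrt{13} \approx 33.606$)
$\left(-1 + 3\right)^{2} T = \left(-1 + 3\right)^{2} \left(30 + \sqrt{13}\right) = 2^{2} \left(30 + \sqrt{13}\right) = 4 \left(30 + \sqrt{13}\right) = 120 + 4 \sqrt{13}$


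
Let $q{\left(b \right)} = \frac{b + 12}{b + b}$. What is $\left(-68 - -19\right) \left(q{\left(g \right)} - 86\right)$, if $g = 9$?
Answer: $\frac{24941}{6} \approx 4156.8$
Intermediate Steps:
$q{\left(b \right)} = \frac{12 + b}{2 b}$
$\left(-68 - -19\right) \left(q{\left(g \right)} - 86\right) = \left(-68 - -19\right) \left(\frac{12 + 9}{2 \cdot 9} - 86\right) = \left(-68 + 19\right) \left(\frac{1}{2} \cdot \frac{1}{9} \cdot 21 - 86\right) = - 49 \left(\frac{7}{6} - 86\right) = \left(-49\right) \left(- \frac{509}{6}\right) = \frac{24941}{6}$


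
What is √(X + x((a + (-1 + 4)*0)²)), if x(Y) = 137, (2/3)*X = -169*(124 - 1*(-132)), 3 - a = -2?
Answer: I*√64759 ≈ 254.48*I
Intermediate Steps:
a = 5 (a = 3 - 1*(-2) = 3 + 2 = 5)
X = -64896 (X = 3*(-169*(124 - 1*(-132)))/2 = 3*(-169*(124 + 132))/2 = 3*(-169*256)/2 = (3/2)*(-43264) = -64896)
√(X + x((a + (-1 + 4)*0)²)) = √(-64896 + 137) = √(-64759) = I*√64759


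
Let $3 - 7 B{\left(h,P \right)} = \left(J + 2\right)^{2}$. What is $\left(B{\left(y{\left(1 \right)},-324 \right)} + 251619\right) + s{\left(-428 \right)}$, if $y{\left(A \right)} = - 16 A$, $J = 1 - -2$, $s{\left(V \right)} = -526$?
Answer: $\frac{1757629}{7} \approx 2.5109 \cdot 10^{5}$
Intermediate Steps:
$J = 3$ ($J = 1 + 2 = 3$)
$B{\left(h,P \right)} = - \frac{22}{7}$ ($B{\left(h,P \right)} = \frac{3}{7} - \frac{\left(3 + 2\right)^{2}}{7} = \frac{3}{7} - \frac{5^{2}}{7} = \frac{3}{7} - \frac{25}{7} = - \frac{22}{7}$)
$\left(B{\left(y{\left(1 \right)},-324 \right)} + 251619\right) + s{\left(-428 \right)} = \left(- \frac{22}{7} + 251619\right) - 526 = \frac{1761311}{7} - 526 = \frac{1757629}{7}$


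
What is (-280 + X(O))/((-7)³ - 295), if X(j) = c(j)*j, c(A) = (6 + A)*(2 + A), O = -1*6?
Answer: 140/319 ≈ 0.43887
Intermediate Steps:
O = -6
c(A) = (2 + A)*(6 + A)
X(j) = j*(12 + j² + 8*j) (X(j) = (12 + j² + 8*j)*j = j*(12 + j² + 8*j))
(-280 + X(O))/((-7)³ - 295) = (-280 - 6*(12 + (-6)² + 8*(-6)))/((-7)³ - 295) = (-280 - 6*(12 + 36 - 48))/(-343 - 295) = (-280 - 6*0)/(-638) = (-280 + 0)*(-1/638) = -280*(-1/638) = 140/319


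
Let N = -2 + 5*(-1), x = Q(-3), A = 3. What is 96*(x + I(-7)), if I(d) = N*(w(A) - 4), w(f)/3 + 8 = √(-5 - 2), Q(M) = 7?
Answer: 19488 - 2016*I*√7 ≈ 19488.0 - 5333.8*I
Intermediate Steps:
w(f) = -24 + 3*I*√7 (w(f) = -24 + 3*√(-5 - 2) = -24 + 3*√(-7) = -24 + 3*(I*√7) = -24 + 3*I*√7)
x = 7
N = -7 (N = -2 - 5 = -7)
I(d) = 196 - 21*I*√7 (I(d) = -7*((-24 + 3*I*√7) - 4) = -7*(-28 + 3*I*√7) = 196 - 21*I*√7)
96*(x + I(-7)) = 96*(7 + (196 - 21*I*√7)) = 96*(203 - 21*I*√7) = 19488 - 2016*I*√7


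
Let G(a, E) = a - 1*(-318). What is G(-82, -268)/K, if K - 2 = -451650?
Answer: -59/112912 ≈ -0.00052253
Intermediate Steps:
G(a, E) = 318 + a (G(a, E) = a + 318 = 318 + a)
K = -451648 (K = 2 - 451650 = -451648)
G(-82, -268)/K = (318 - 82)/(-451648) = 236*(-1/451648) = -59/112912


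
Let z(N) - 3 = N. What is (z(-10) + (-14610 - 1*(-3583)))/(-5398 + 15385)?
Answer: -3678/3329 ≈ -1.1048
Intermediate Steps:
z(N) = 3 + N
(z(-10) + (-14610 - 1*(-3583)))/(-5398 + 15385) = ((3 - 10) + (-14610 - 1*(-3583)))/(-5398 + 15385) = (-7 + (-14610 + 3583))/9987 = (-7 - 11027)*(1/9987) = -11034*1/9987 = -3678/3329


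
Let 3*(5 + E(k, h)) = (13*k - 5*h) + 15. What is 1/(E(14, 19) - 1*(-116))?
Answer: 1/145 ≈ 0.0068966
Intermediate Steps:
E(k, h) = -5*h/3 + 13*k/3 (E(k, h) = -5 + ((13*k - 5*h) + 15)/3 = -5 + ((-5*h + 13*k) + 15)/3 = -5 + (15 - 5*h + 13*k)/3 = -5 + (5 - 5*h/3 + 13*k/3) = -5*h/3 + 13*k/3)
1/(E(14, 19) - 1*(-116)) = 1/((-5/3*19 + (13/3)*14) - 1*(-116)) = 1/((-95/3 + 182/3) + 116) = 1/(29 + 116) = 1/145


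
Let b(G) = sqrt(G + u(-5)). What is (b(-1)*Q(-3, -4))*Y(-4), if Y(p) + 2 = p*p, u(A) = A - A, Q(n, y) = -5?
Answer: -70*I ≈ -70.0*I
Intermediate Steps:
u(A) = 0
Y(p) = -2 + p**2 (Y(p) = -2 + p*p = -2 + p**2)
b(G) = sqrt(G) (b(G) = sqrt(G + 0) = sqrt(G))
(b(-1)*Q(-3, -4))*Y(-4) = (sqrt(-1)*(-5))*(-2 + (-4)**2) = (I*(-5))*(-2 + 16) = -5*I*14 = -70*I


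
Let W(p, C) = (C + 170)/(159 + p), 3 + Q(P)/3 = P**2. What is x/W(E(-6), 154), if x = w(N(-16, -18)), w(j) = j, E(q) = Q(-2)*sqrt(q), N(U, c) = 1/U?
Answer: -53/1728 - I*sqrt(6)/1728 ≈ -0.030671 - 0.0014175*I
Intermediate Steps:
Q(P) = -9 + 3*P**2
E(q) = 3*sqrt(q) (E(q) = (-9 + 3*(-2)**2)*sqrt(q) = (-9 + 3*4)*sqrt(q) = (-9 + 12)*sqrt(q) = 3*sqrt(q))
W(p, C) = (170 + C)/(159 + p)
x = -1/16 (x = 1/(-16) = -1/16 ≈ -0.062500)
x/W(E(-6), 154) = -(159 + 3*sqrt(-6))/(170 + 154)/16 = -(53/1728 + I*sqrt(6)/1728) = -(53/108 + I*sqrt(6)/108)/16 = -53/1728 - I*sqrt(6)/1728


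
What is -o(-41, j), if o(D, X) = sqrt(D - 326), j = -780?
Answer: -I*sqrt(367) ≈ -19.157*I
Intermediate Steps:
o(D, X) = sqrt(-326 + D)
-o(-41, j) = -sqrt(-326 - 41) = -sqrt(-367) = -I*sqrt(367)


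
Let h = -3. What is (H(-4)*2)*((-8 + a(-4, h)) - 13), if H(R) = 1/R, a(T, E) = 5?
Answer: 8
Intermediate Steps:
(H(-4)*2)*((-8 + a(-4, h)) - 13) = (2/(-4))*((-8 + 5) - 13) = (-¼*2)*(-3 - 13) = -½*(-16) = 8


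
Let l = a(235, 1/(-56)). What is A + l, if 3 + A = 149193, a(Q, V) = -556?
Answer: 148634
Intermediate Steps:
l = -556
A = 149190 (A = -3 + 149193 = 149190)
A + l = 149190 - 556 = 148634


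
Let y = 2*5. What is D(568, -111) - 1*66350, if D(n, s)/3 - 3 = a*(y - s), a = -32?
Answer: -77957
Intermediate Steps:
y = 10
D(n, s) = -951 + 96*s (D(n, s) = 9 + 3*(-32*(10 - s)) = 9 + 3*(-320 + 32*s) = 9 + (-960 + 96*s) = -951 + 96*s)
D(568, -111) - 1*66350 = (-951 + 96*(-111)) - 1*66350 = (-951 - 10656) - 66350 = -11607 - 66350 = -77957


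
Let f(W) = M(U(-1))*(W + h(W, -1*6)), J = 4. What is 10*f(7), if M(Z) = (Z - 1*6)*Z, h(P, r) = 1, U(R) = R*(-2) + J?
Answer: 0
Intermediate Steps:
U(R) = 4 - 2*R (U(R) = R*(-2) + 4 = -2*R + 4 = 4 - 2*R)
M(Z) = Z*(-6 + Z) (M(Z) = (Z - 6)*Z = (-6 + Z)*Z = Z*(-6 + Z))
f(W) = 0 (f(W) = ((4 - 2*(-1))*(-6 + (4 - 2*(-1))))*(W + 1) = ((4 + 2)*(-6 + (4 + 2)))*(1 + W) = (6*(-6 + 6))*(1 + W) = (6*0)*(1 + W) = 0*(1 + W) = 0)
10*f(7) = 10*0 = 0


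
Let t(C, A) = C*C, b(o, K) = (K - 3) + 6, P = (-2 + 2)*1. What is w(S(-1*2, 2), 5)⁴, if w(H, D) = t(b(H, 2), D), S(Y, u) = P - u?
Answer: 390625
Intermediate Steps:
P = 0 (P = 0*1 = 0)
S(Y, u) = -u (S(Y, u) = 0 - u = -u)
b(o, K) = 3 + K (b(o, K) = (-3 + K) + 6 = 3 + K)
t(C, A) = C²
w(H, D) = 25 (w(H, D) = (3 + 2)² = 5² = 25)
w(S(-1*2, 2), 5)⁴ = 25⁴ = 390625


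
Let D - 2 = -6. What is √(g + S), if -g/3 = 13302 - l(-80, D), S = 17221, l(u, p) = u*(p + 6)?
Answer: I*√23165 ≈ 152.2*I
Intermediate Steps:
D = -4 (D = 2 - 6 = -4)
l(u, p) = u*(6 + p)
g = -40386 (g = -3*(13302 - (-80)*(6 - 4)) = -3*(13302 - (-80)*2) = -3*(13302 - 1*(-160)) = -3*(13302 + 160) = -3*13462 = -40386)
√(g + S) = √(-40386 + 17221) = √(-23165) = I*√23165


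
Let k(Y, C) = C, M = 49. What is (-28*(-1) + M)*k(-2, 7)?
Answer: 539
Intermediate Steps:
(-28*(-1) + M)*k(-2, 7) = (-28*(-1) + 49)*7 = (28 + 49)*7 = 77*7 = 539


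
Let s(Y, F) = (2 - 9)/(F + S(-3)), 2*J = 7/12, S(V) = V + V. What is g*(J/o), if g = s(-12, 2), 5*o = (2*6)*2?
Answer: 245/2304 ≈ 0.10634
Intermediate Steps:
S(V) = 2*V
J = 7/24 (J = (7/12)/2 = (7*(1/12))/2 = (½)*(7/12) = 7/24 ≈ 0.29167)
o = 24/5 (o = ((2*6)*2)/5 = (12*2)/5 = (⅕)*24 = 24/5 ≈ 4.8000)
s(Y, F) = -7/(-6 + F) (s(Y, F) = (2 - 9)/(F + 2*(-3)) = -7/(F - 6) = -7/(-6 + F))
g = 7/4 (g = -7/(-6 + 2) = -7/(-4) = -7*(-¼) = 7/4 ≈ 1.7500)
g*(J/o) = 7*(7/(24*(24/5)))/4 = 7*((7/24)*(5/24))/4 = (7/4)*(35/576) = 245/2304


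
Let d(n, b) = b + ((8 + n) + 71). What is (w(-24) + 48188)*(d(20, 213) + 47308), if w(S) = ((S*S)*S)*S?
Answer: 18093885680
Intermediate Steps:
w(S) = S⁴ (w(S) = (S²*S)*S = S³*S = S⁴)
d(n, b) = 79 + b + n (d(n, b) = b + (79 + n) = 79 + b + n)
(w(-24) + 48188)*(d(20, 213) + 47308) = ((-24)⁴ + 48188)*((79 + 213 + 20) + 47308) = (331776 + 48188)*(312 + 47308) = 379964*47620 = 18093885680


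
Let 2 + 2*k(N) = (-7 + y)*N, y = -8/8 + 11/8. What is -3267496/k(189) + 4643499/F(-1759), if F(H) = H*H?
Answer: 161804944884283/31042914673 ≈ 5212.3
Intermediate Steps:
y = 3/8 (y = -8*1/8 + 11*(1/8) = -1 + 11/8 = 3/8 ≈ 0.37500)
F(H) = H**2
k(N) = -1 - 53*N/16 (k(N) = -1 + ((-7 + 3/8)*N)/2 = -1 + (-53*N/8)/2 = -1 - 53*N/16)
-3267496/k(189) + 4643499/F(-1759) = -3267496/(-1 - 53/16*189) + 4643499/((-1759)**2) = -3267496/(-1 - 10017/16) + 4643499/3094081 = -3267496/(-10033/16) + 4643499*(1/3094081) = -3267496*(-16/10033) + 4643499/3094081 = 52279936/10033 + 4643499/3094081 = 161804944884283/31042914673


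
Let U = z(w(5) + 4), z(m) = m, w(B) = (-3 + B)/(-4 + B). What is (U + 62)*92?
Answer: 6256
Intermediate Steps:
w(B) = (-3 + B)/(-4 + B)
U = 6 (U = (-3 + 5)/(-4 + 5) + 4 = 2/1 + 4 = 1*2 + 4 = 2 + 4 = 6)
(U + 62)*92 = (6 + 62)*92 = 68*92 = 6256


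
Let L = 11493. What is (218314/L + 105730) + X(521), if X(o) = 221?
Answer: 1217913157/11493 ≈ 1.0597e+5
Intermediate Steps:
(218314/L + 105730) + X(521) = (218314/11493 + 105730) + 221 = 1215373204/11493 + 221 = 1217913157/11493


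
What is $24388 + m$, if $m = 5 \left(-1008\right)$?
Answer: $19348$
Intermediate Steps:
$m = -5040$
$24388 + m = 24388 - 5040 = 19348$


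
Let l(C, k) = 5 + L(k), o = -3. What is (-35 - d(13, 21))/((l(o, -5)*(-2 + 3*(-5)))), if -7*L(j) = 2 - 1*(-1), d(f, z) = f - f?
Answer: 245/544 ≈ 0.45037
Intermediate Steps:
d(f, z) = 0
L(j) = -3/7 (L(j) = -(2 - 1*(-1))/7 = -(2 + 1)/7 = -1/7*3 = -3/7)
l(C, k) = 32/7 (l(C, k) = 5 - 3/7 = 32/7)
(-35 - d(13, 21))/((l(o, -5)*(-2 + 3*(-5)))) = (-35 - 1*0)/((32*(-2 + 3*(-5))/7)) = (-35 + 0)/((32*(-2 - 15)/7)) = -35/((32/7)*(-17)) = -35/(-544/7) = -35*(-7/544) = 245/544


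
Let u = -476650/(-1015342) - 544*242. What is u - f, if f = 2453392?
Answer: -1312349603515/507671 ≈ -2.5850e+6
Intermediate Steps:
u = -66833633483/507671 (u = -476650*(-1/1015342) - 1*131648 = 238325/507671 - 131648 = -66833633483/507671 ≈ -1.3165e+5)
u - f = -66833633483/507671 - 1*2453392 = -66833633483/507671 - 2453392 = -1312349603515/507671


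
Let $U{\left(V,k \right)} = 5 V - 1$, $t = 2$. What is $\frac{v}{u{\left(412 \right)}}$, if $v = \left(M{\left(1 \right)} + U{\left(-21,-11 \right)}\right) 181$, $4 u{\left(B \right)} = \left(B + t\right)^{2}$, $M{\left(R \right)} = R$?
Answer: $- \frac{6335}{14283} \approx -0.44353$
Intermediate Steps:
$U{\left(V,k \right)} = -1 + 5 V$
$u{\left(B \right)} = \frac{\left(2 + B\right)^{2}}{4}$ ($u{\left(B \right)} = \frac{\left(B + 2\right)^{2}}{4} = \frac{\left(2 + B\right)^{2}}{4}$)
$v = -19005$ ($v = \left(1 + \left(-1 + 5 \left(-21\right)\right)\right) 181 = \left(1 - 106\right) 181 = \left(-105\right) 181 = -19005$)
$\frac{v}{u{\left(412 \right)}} = - \frac{19005}{\frac{1}{4} \left(2 + 412\right)^{2}} = - \frac{19005}{\frac{1}{4} \cdot 414^{2}} = - \frac{19005}{\frac{1}{4} \cdot 171396} = - \frac{19005}{42849} = \left(-19005\right) \frac{1}{42849} = - \frac{6335}{14283}$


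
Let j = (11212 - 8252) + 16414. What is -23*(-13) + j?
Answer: 19673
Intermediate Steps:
j = 19374 (j = 2960 + 16414 = 19374)
-23*(-13) + j = -23*(-13) + 19374 = 299 + 19374 = 19673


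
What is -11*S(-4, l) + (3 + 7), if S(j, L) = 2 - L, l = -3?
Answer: -45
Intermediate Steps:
-11*S(-4, l) + (3 + 7) = -11*(2 - 1*(-3)) + (3 + 7) = -11*(2 + 3) + 10 = -11*5 + 10 = -55 + 10 = -45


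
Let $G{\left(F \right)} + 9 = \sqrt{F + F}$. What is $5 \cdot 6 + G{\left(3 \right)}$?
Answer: $21 + \sqrt{6} \approx 23.449$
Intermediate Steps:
$G{\left(F \right)} = -9 + \sqrt{2} \sqrt{F}$ ($G{\left(F \right)} = -9 + \sqrt{F + F} = -9 + \sqrt{2 F} = -9 + \sqrt{2} \sqrt{F}$)
$5 \cdot 6 + G{\left(3 \right)} = 5 \cdot 6 - \left(9 - \sqrt{2} \sqrt{3}\right) = 30 - \left(9 - \sqrt{6}\right) = 21 + \sqrt{6}$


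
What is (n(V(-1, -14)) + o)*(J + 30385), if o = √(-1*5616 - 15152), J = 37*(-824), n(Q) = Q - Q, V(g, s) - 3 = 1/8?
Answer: -412*I*√1298 ≈ -14843.0*I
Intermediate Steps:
V(g, s) = 25/8 (V(g, s) = 3 + 1/8 = 3 + ⅛ = 25/8)
n(Q) = 0
J = -30488
o = 4*I*√1298 (o = √(-5616 - 15152) = √(-20768) = 4*I*√1298 ≈ 144.11*I)
(n(V(-1, -14)) + o)*(J + 30385) = (0 + 4*I*√1298)*(-30488 + 30385) = (4*I*√1298)*(-103) = -412*I*√1298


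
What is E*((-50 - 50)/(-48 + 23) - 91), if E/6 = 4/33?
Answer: -696/11 ≈ -63.273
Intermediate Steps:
E = 8/11 (E = 6*(4/33) = 8/11 ≈ 0.72727)
E*((-50 - 50)/(-48 + 23) - 91) = 8*((-50 - 50)/(-48 + 23) - 91)/11 = 8*(-100/(-25) - 91)/11 = 8*(-100*(-1/25) - 91)/11 = 8*(4 - 91)/11 = (8/11)*(-87) = -696/11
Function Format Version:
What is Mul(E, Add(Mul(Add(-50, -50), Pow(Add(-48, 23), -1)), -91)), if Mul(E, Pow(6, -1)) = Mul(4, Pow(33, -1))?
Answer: Rational(-696, 11) ≈ -63.273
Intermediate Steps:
E = Rational(8, 11) (E = Mul(6, Mul(4, Pow(33, -1))) = Mul(6, Mul(4, Rational(1, 33))) = Mul(6, Rational(4, 33)) = Rational(8, 11) ≈ 0.72727)
Mul(E, Add(Mul(Add(-50, -50), Pow(Add(-48, 23), -1)), -91)) = Mul(Rational(8, 11), Add(Mul(Add(-50, -50), Pow(Add(-48, 23), -1)), -91)) = Mul(Rational(8, 11), Add(Mul(-100, Pow(-25, -1)), -91)) = Mul(Rational(8, 11), Add(Mul(-100, Rational(-1, 25)), -91)) = Mul(Rational(8, 11), Add(4, -91)) = Mul(Rational(8, 11), -87) = Rational(-696, 11)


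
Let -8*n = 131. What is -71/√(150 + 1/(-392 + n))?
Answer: -33*√1470126/6902 ≈ -5.7972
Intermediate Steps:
n = -131/8 (n = -⅛*131 = -131/8 ≈ -16.375)
-71/√(150 + 1/(-392 + n)) = -71/√(150 + 1/(-392 - 131/8)) = -71/√(150 + 1/(-3267/8)) = -71/√(150 - 8/3267) = -71*33*√1470126/490042 = -33*√1470126/6902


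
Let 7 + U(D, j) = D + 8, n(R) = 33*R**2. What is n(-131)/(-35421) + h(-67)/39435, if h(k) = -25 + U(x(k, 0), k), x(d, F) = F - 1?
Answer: -1488895912/93121809 ≈ -15.989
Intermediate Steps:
x(d, F) = -1 + F
U(D, j) = 1 + D (U(D, j) = -7 + (D + 8) = -7 + (8 + D) = 1 + D)
h(k) = -25 (h(k) = -25 + (1 + (-1 + 0)) = -25 + (1 - 1) = -25 + 0 = -25)
n(-131)/(-35421) + h(-67)/39435 = (33*(-131)**2)/(-35421) - 25/39435 = (33*17161)*(-1/35421) - 25*1/39435 = 566313*(-1/35421) - 5/7887 = -188771/11807 - 5/7887 = -1488895912/93121809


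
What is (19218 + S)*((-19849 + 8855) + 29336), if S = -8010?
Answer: 205577136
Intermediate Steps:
(19218 + S)*((-19849 + 8855) + 29336) = (19218 - 8010)*((-19849 + 8855) + 29336) = 11208*(-10994 + 29336) = 11208*18342 = 205577136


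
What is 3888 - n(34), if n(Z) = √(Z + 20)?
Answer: 3888 - 3*√6 ≈ 3880.7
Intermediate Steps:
n(Z) = √(20 + Z)
3888 - n(34) = 3888 - √(20 + 34) = 3888 - √54 = 3888 - 3*√6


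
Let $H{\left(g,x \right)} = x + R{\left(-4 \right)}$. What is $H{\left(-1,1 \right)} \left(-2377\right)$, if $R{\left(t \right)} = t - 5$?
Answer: $19016$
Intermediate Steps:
$R{\left(t \right)} = -5 + t$
$H{\left(g,x \right)} = -9 + x$ ($H{\left(g,x \right)} = x - 9 = -9 + x$)
$H{\left(-1,1 \right)} \left(-2377\right) = \left(-9 + 1\right) \left(-2377\right) = \left(-8\right) \left(-2377\right) = 19016$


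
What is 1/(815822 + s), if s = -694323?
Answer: 1/121499 ≈ 8.2305e-6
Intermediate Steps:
1/(815822 + s) = 1/(815822 - 694323) = 1/121499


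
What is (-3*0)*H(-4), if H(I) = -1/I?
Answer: 0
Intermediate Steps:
(-3*0)*H(-4) = (-3*0)*(-1/(-4)) = 0*(-1*(-¼)) = 0*(¼) = 0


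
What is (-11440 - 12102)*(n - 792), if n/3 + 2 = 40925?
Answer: -2871582534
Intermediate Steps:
n = 122769 (n = -6 + 3*40925 = -6 + 122775 = 122769)
(-11440 - 12102)*(n - 792) = (-11440 - 12102)*(122769 - 792) = -23542*121977 = -2871582534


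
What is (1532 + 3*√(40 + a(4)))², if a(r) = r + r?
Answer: 2347456 + 36768*√3 ≈ 2.4111e+6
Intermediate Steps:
a(r) = 2*r
(1532 + 3*√(40 + a(4)))² = (1532 + 3*√(40 + 2*4))² = (1532 + 3*√(40 + 8))² = (1532 + 3*√48)² = (1532 + 3*(4*√3))² = (1532 + 12*√3)²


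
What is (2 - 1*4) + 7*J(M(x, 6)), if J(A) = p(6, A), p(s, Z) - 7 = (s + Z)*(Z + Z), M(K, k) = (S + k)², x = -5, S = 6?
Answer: 302447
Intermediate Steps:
M(K, k) = (6 + k)²
p(s, Z) = 7 + 2*Z*(Z + s) (p(s, Z) = 7 + (s + Z)*(Z + Z) = 7 + (Z + s)*(2*Z) = 7 + 2*Z*(Z + s))
J(A) = 7 + 2*A² + 12*A (J(A) = 7 + 2*A² + 2*A*6 = 7 + 2*A² + 12*A)
(2 - 1*4) + 7*J(M(x, 6)) = (2 - 1*4) + 7*(7 + 2*((6 + 6)²)² + 12*(6 + 6)²) = (2 - 4) + 7*(7 + 2*(12²)² + 12*12²) = -2 + 7*(7 + 2*144² + 12*144) = -2 + 7*(7 + 2*20736 + 1728) = -2 + 7*(7 + 41472 + 1728) = -2 + 7*43207 = -2 + 302449 = 302447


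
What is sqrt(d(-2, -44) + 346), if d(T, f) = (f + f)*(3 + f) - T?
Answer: 2*sqrt(989) ≈ 62.897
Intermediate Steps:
d(T, f) = -T + 2*f*(3 + f) (d(T, f) = (2*f)*(3 + f) - T = 2*f*(3 + f) - T = -T + 2*f*(3 + f))
sqrt(d(-2, -44) + 346) = sqrt((-1*(-2) + 2*(-44)**2 + 6*(-44)) + 346) = sqrt((2 + 2*1936 - 264) + 346) = sqrt((2 + 3872 - 264) + 346) = sqrt(3610 + 346) = sqrt(3956) = 2*sqrt(989)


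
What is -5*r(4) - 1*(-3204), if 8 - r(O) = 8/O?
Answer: 3174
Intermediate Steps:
r(O) = 8 - 8/O
-5*r(4) - 1*(-3204) = -5*(8 - 8/4) - 1*(-3204) = -5*(8 - 8*¼) + 3204 = -5*(8 - 2) + 3204 = -5*6 + 3204 = -30 + 3204 = 3174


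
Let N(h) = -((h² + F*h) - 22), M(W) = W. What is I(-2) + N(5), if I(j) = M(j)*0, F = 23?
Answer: -118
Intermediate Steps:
N(h) = 22 - h² - 23*h (N(h) = -((h² + 23*h) - 22) = -(-22 + h² + 23*h) = 22 - h² - 23*h)
I(j) = 0 (I(j) = j*0 = 0)
I(-2) + N(5) = 0 + (22 - 1*5² - 23*5) = 0 + (22 - 1*25 - 115) = 0 + (22 - 25 - 115) = 0 - 118 = -118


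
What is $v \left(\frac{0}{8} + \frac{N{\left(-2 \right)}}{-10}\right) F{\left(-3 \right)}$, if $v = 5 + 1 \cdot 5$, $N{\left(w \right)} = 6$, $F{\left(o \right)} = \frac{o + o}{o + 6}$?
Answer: $12$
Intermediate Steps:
$F{\left(o \right)} = \frac{2 o}{6 + o}$
$v = 10$ ($v = 5 + 5 = 10$)
$v \left(\frac{0}{8} + \frac{N{\left(-2 \right)}}{-10}\right) F{\left(-3 \right)} = 10 \left(\frac{0}{8} + \frac{6}{-10}\right) 2 \left(-3\right) \frac{1}{6 - 3} = 10 \left(0 \cdot \frac{1}{8} + 6 \left(- \frac{1}{10}\right)\right) 2 \left(-3\right) \frac{1}{3} = 10 \left(0 - \frac{3}{5}\right) 2 \left(-3\right) \frac{1}{3} = 10 \left(- \frac{3}{5}\right) \left(-2\right) = \left(-6\right) \left(-2\right) = 12$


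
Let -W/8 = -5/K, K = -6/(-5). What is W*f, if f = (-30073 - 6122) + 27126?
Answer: -302300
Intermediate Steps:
K = 6/5 (K = -6*(-⅕) = 6/5 ≈ 1.2000)
f = -9069 (f = -36195 + 27126 = -9069)
W = 100/3 (W = -(-40)/6/5 = -(-40)*5/6 = -8*(-25/6) = 100/3 ≈ 33.333)
W*f = (100/3)*(-9069) = -302300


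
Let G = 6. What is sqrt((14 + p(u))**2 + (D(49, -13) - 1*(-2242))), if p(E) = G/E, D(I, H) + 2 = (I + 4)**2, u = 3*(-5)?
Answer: sqrt(130849)/5 ≈ 72.346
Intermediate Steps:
u = -15
D(I, H) = -2 + (4 + I)**2 (D(I, H) = -2 + (I + 4)**2 = -2 + (4 + I)**2)
p(E) = 6/E
sqrt((14 + p(u))**2 + (D(49, -13) - 1*(-2242))) = sqrt((14 + 6/(-15))**2 + ((-2 + (4 + 49)**2) - 1*(-2242))) = sqrt((14 + 6*(-1/15))**2 + ((-2 + 53**2) + 2242)) = sqrt((14 - 2/5)**2 + ((-2 + 2809) + 2242)) = sqrt((68/5)**2 + (2807 + 2242)) = sqrt(4624/25 + 5049) = sqrt(130849/25) = sqrt(130849)/5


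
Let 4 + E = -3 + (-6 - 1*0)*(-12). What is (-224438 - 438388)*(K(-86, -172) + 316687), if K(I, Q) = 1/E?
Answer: -13644045197856/65 ≈ -2.0991e+11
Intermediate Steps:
E = 65 (E = -4 + (-3 + (-6 - 1*0)*(-12)) = -4 + (-3 + (-6 + 0)*(-12)) = -4 + (-3 - 6*(-12)) = -4 + (-3 + 72) = -4 + 69 = 65)
K(I, Q) = 1/65
(-224438 - 438388)*(K(-86, -172) + 316687) = (-224438 - 438388)*(1/65 + 316687) = -662826*20584656/65 = -13644045197856/65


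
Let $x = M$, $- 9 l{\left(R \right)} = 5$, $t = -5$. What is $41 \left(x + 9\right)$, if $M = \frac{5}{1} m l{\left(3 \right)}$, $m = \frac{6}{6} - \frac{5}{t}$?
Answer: $\frac{1271}{9} \approx 141.22$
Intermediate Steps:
$l{\left(R \right)} = - \frac{5}{9}$ ($l{\left(R \right)} = \left(- \frac{1}{9}\right) 5 = - \frac{5}{9}$)
$m = 2$ ($m = \frac{6}{6} - \frac{5}{-5} = 6 \cdot \frac{1}{6} - -1 = 1 + 1 = 2$)
$M = - \frac{50}{9}$ ($M = \frac{5}{1} \cdot 2 \left(- \frac{5}{9}\right) = 5 \cdot 1 \cdot 2 \left(- \frac{5}{9}\right) = 5 \cdot 2 \left(- \frac{5}{9}\right) = 10 \left(- \frac{5}{9}\right) = - \frac{50}{9} \approx -5.5556$)
$x = - \frac{50}{9} \approx -5.5556$
$41 \left(x + 9\right) = 41 \left(- \frac{50}{9} + 9\right) = 41 \cdot \frac{31}{9} = \frac{1271}{9}$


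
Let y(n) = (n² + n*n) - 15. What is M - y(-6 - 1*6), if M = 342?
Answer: 69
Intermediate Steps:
y(n) = -15 + 2*n² (y(n) = (n² + n²) - 15 = 2*n² - 15 = -15 + 2*n²)
M - y(-6 - 1*6) = 342 - (-15 + 2*(-6 - 1*6)²) = 342 - (-15 + 2*(-6 - 6)²) = 342 - (-15 + 2*(-12)²) = 342 - (-15 + 2*144) = 342 - (-15 + 288) = 342 - 1*273 = 342 - 273 = 69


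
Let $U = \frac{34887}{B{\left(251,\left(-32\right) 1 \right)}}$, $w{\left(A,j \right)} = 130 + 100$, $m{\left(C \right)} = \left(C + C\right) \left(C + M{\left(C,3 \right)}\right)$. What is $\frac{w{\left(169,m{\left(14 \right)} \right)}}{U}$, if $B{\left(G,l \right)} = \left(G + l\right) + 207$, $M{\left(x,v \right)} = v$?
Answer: $\frac{32660}{11629} \approx 2.8085$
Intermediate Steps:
$B{\left(G,l \right)} = 207 + G + l$
$m{\left(C \right)} = 2 C \left(3 + C\right)$ ($m{\left(C \right)} = \left(C + C\right) \left(C + 3\right) = 2 C \left(3 + C\right)$)
$w{\left(A,j \right)} = 230$
$U = \frac{11629}{142}$ ($U = \frac{34887}{207 + 251 - 32} = \frac{34887}{426} = 34887 \cdot \frac{1}{426} = \frac{11629}{142} \approx 81.894$)
$\frac{w{\left(169,m{\left(14 \right)} \right)}}{U} = \frac{230}{\frac{11629}{142}} = 230 \cdot \frac{142}{11629} = \frac{32660}{11629}$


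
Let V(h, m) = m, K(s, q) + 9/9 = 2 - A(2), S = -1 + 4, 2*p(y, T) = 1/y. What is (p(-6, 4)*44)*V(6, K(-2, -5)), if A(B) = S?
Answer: 22/3 ≈ 7.3333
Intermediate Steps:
p(y, T) = 1/(2*y)
S = 3
A(B) = 3
K(s, q) = -2 (K(s, q) = -1 + (2 - 1*3) = -1 + (2 - 3) = -1 - 1 = -2)
(p(-6, 4)*44)*V(6, K(-2, -5)) = (((1/2)/(-6))*44)*(-2) = (((1/2)*(-1/6))*44)*(-2) = -1/12*44*(-2) = -11/3*(-2) = 22/3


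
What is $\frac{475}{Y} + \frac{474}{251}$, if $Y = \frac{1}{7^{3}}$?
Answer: $\frac{40894649}{251} \approx 1.6293 \cdot 10^{5}$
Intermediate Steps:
$Y = \frac{1}{343} \approx 0.0029155$
$\frac{475}{Y} + \frac{474}{251} = 475 \frac{1}{\frac{1}{343}} + \frac{474}{251} = 475 \cdot 343 + 474 \cdot \frac{1}{251} = 162925 + \frac{474}{251} = \frac{40894649}{251}$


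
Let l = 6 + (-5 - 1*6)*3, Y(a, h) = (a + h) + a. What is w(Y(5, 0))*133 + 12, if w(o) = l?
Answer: -3579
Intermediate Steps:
Y(a, h) = h + 2*a
l = -27 (l = 6 + (-5 - 6)*3 = 6 - 11*3 = 6 - 33 = -27)
w(o) = -27
w(Y(5, 0))*133 + 12 = -27*133 + 12 = -3591 + 12 = -3579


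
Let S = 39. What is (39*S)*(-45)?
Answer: -68445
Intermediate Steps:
(39*S)*(-45) = (39*39)*(-45) = 1521*(-45) = -68445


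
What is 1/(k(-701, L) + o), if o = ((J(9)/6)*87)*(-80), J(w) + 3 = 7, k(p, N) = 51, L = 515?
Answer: -1/4589 ≈ -0.00021791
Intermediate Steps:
J(w) = 4 (J(w) = -3 + 7 = 4)
o = -4640 (o = ((4/6)*87)*(-80) = ((4*(1/6))*87)*(-80) = ((2/3)*87)*(-80) = 58*(-80) = -4640)
1/(k(-701, L) + o) = 1/(51 - 4640) = 1/(-4589) = -1/4589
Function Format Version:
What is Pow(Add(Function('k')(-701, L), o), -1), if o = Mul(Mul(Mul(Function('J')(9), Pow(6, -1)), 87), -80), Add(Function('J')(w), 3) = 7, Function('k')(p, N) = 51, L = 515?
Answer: Rational(-1, 4589) ≈ -0.00021791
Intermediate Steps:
Function('J')(w) = 4 (Function('J')(w) = Add(-3, 7) = 4)
o = -4640 (o = Mul(Mul(Mul(4, Pow(6, -1)), 87), -80) = Mul(Mul(Mul(4, Rational(1, 6)), 87), -80) = Mul(Mul(Rational(2, 3), 87), -80) = Mul(58, -80) = -4640)
Pow(Add(Function('k')(-701, L), o), -1) = Pow(Add(51, -4640), -1) = Pow(-4589, -1) = Rational(-1, 4589)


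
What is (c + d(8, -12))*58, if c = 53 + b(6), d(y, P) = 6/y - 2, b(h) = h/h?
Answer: 6119/2 ≈ 3059.5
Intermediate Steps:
b(h) = 1
d(y, P) = -2 + 6/y
c = 54 (c = 53 + 1 = 54)
(c + d(8, -12))*58 = (54 + (-2 + 6/8))*58 = (54 + (-2 + 6*(1/8)))*58 = (54 + (-2 + 3/4))*58 = (54 - 5/4)*58 = (211/4)*58 = 6119/2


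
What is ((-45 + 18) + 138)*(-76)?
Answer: -8436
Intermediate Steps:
((-45 + 18) + 138)*(-76) = (-27 + 138)*(-76) = 111*(-76) = -8436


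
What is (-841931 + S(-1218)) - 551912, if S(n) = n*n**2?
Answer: -1808326075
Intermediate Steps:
S(n) = n**3
(-841931 + S(-1218)) - 551912 = (-841931 + (-1218)**3) - 551912 = (-841931 - 1806932232) - 551912 = -1807774163 - 551912 = -1808326075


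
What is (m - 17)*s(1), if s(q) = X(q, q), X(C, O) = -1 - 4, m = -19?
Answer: 180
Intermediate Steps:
X(C, O) = -5
s(q) = -5
(m - 17)*s(1) = (-19 - 17)*(-5) = -36*(-5) = 180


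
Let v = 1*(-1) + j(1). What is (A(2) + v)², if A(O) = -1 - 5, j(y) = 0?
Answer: 49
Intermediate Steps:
A(O) = -6
v = -1 (v = 1*(-1) + 0 = -1 + 0 = -1)
(A(2) + v)² = (-6 - 1)² = (-7)² = 49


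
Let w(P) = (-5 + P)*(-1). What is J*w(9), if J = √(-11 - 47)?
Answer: -4*I*√58 ≈ -30.463*I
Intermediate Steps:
w(P) = 5 - P
J = I*√58 (J = √(-58) = I*√58 ≈ 7.6158*I)
J*w(9) = (I*√58)*(5 - 1*9) = (I*√58)*(5 - 9) = (I*√58)*(-4) = -4*I*√58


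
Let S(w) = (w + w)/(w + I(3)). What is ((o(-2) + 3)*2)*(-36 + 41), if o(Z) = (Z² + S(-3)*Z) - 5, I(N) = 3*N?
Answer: 40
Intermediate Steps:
S(w) = 2*w/(9 + w) (S(w) = (w + w)/(w + 3*3) = (2*w)/(w + 9) = (2*w)/(9 + w) = 2*w/(9 + w))
o(Z) = -5 + Z² - Z (o(Z) = (Z² + (2*(-3)/(9 - 3))*Z) - 5 = (Z² + (2*(-3)/6)*Z) - 5 = (Z² + (2*(-3)*(⅙))*Z) - 5 = (Z² - Z) - 5 = -5 + Z² - Z)
((o(-2) + 3)*2)*(-36 + 41) = (((-5 + (-2)² - 1*(-2)) + 3)*2)*(-36 + 41) = (((-5 + 4 + 2) + 3)*2)*5 = ((1 + 3)*2)*5 = (4*2)*5 = 8*5 = 40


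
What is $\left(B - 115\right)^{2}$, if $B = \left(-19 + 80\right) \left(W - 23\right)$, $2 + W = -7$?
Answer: $4272489$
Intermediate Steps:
$W = -9$ ($W = -2 - 7 = -9$)
$B = -1952$ ($B = \left(-19 + 80\right) \left(-9 - 23\right) = 61 \left(-32\right) = -1952$)
$\left(B - 115\right)^{2} = \left(-1952 - 115\right)^{2} = \left(-2067\right)^{2} = 4272489$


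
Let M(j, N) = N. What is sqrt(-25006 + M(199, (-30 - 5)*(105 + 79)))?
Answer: 3*I*sqrt(3494) ≈ 177.33*I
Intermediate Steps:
sqrt(-25006 + M(199, (-30 - 5)*(105 + 79))) = sqrt(-25006 + (-30 - 5)*(105 + 79)) = sqrt(-25006 - 35*184) = sqrt(-25006 - 6440) = sqrt(-31446) = 3*I*sqrt(3494)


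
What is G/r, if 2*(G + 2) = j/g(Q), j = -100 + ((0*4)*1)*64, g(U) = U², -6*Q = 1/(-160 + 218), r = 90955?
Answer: -6055202/90955 ≈ -66.574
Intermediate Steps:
Q = -1/348 (Q = -1/(6*(-160 + 218)) = -⅙/58 = -⅙*1/58 = -1/348 ≈ -0.0028736)
j = -100 (j = -100 + (0*1)*64 = -100 + 0*64 = -100 + 0 = -100)
G = -6055202 (G = -2 + (-100/((-1/348)²))/2 = -2 + (-100/1/121104)/2 = -2 + (-100*121104)/2 = -2 + (½)*(-12110400) = -2 - 6055200 = -6055202)
G/r = -6055202/90955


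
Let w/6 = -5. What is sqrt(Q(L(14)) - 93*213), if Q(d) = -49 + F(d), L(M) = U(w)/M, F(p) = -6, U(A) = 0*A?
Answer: 2*I*sqrt(4966) ≈ 140.94*I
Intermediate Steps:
w = -30 (w = 6*(-5) = -30)
U(A) = 0
L(M) = 0 (L(M) = 0/M = 0)
Q(d) = -55 (Q(d) = -49 - 6 = -55)
sqrt(Q(L(14)) - 93*213) = sqrt(-55 - 93*213) = sqrt(-55 - 19809) = sqrt(-19864) = 2*I*sqrt(4966)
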